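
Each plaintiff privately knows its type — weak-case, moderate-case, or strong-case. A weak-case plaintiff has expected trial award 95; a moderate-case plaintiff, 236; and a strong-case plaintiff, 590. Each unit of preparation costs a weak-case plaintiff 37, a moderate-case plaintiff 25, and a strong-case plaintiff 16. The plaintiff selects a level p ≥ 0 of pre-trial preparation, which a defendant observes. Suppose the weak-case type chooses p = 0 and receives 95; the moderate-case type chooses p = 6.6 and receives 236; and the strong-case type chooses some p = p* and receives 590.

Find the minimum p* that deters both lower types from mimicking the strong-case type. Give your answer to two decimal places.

Weak-case type (on-path payoff 95) won't mimic when 95 ≥ 590 − 37·p*, i.e. p* ≥ 13.38.
Moderate-case type (on-path payoff 236 − 25×6.6 = 71) won't mimic when 71 ≥ 590 − 25·p*, i.e. p* ≥ 20.76.
Both must hold, so p* = max(13.38, 20.76) = 20.76. The moderate-case type's constraint binds.

20.76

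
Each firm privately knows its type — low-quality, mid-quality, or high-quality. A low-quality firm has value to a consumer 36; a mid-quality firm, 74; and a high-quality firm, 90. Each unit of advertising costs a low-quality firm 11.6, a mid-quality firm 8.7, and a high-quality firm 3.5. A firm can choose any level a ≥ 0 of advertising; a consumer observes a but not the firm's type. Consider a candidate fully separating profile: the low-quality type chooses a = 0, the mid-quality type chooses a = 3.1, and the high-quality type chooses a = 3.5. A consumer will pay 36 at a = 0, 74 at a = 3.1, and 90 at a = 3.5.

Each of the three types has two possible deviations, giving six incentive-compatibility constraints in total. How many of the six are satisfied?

3

High-quality (own payoff 90 − 3.5×3.5 = 77.75): to a=0 gives 36 → no gain ✓; to a=3.1 gives 74 − 3.5×3.1 = 63.15 → no gain ✓.
Mid-quality (own payoff 74 − 8.7×3.1 = 47.03): to a=0 gives 36 → no gain ✓; to a=3.5 gives 90 − 8.7×3.5 = 59.55 → profitable ✗.
Low-quality (own payoff 36): to a=3.1 gives 74 − 11.6×3.1 = 38.04 → profitable ✗; to a=3.5 gives 90 − 11.6×3.5 = 49.4 → profitable ✗.
3 of the 6 constraints hold; not an equilibrium.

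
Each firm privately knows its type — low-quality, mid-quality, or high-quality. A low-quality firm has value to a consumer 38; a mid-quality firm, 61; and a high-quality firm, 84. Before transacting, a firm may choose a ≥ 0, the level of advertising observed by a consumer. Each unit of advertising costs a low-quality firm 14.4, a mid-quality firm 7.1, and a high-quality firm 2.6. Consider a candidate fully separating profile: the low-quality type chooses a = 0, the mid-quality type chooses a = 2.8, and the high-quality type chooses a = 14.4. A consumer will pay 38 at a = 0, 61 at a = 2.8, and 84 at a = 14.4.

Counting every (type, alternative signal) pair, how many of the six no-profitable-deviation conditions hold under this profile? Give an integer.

Mid-quality (own payoff 61 − 7.1×2.8 = 41.12): to a=0 gives 38 → no gain ✓; to a=14.4 gives 84 − 7.1×14.4 = -18.24 → no gain ✓.
High-quality (own payoff 84 − 2.6×14.4 = 46.56): to a=0 gives 38 → no gain ✓; to a=2.8 gives 61 − 2.6×2.8 = 53.72 → profitable ✗.
Low-quality (own payoff 38): to a=2.8 gives 61 − 14.4×2.8 = 20.68 → no gain ✓; to a=14.4 gives 84 − 14.4×14.4 = -123.36 → no gain ✓.
5 of the 6 constraints hold; not an equilibrium.

5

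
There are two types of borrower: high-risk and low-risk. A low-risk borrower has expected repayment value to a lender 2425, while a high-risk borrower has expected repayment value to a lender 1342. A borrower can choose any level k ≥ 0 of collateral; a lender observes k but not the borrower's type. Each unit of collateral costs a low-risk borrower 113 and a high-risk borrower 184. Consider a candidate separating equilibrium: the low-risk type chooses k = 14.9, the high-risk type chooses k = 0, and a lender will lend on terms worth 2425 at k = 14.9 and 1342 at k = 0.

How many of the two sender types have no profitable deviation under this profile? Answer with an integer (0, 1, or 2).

1

High-risk type: stay at 0 → 1342; mimic → 2425 − 184 × 14.9 = -316.6. IC holds (1342 ≥ -316.6).
Low-risk type: signal → 2425 − 113 × 14.9 = 741.3; deviate to 0 → 1342. IC fails (741.3 < 1342).
1 of 2 constraints hold, so this profile is not an equilibrium.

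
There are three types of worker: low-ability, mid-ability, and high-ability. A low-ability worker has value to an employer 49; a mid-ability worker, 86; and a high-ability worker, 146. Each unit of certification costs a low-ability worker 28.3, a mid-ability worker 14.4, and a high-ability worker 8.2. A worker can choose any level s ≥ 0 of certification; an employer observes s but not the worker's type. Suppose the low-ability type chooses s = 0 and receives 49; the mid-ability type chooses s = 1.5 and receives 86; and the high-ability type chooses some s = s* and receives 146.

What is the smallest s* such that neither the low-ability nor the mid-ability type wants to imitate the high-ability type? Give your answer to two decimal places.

Low-ability type (on-path payoff 49) won't mimic when 49 ≥ 146 − 28.3·s*, i.e. s* ≥ 3.43.
Mid-ability type (on-path payoff 86 − 14.4×1.5 = 64.4) won't mimic when 64.4 ≥ 146 − 14.4·s*, i.e. s* ≥ 5.67.
Both must hold, so s* = max(3.43, 5.67) = 5.67. The mid-ability type's constraint binds.

5.67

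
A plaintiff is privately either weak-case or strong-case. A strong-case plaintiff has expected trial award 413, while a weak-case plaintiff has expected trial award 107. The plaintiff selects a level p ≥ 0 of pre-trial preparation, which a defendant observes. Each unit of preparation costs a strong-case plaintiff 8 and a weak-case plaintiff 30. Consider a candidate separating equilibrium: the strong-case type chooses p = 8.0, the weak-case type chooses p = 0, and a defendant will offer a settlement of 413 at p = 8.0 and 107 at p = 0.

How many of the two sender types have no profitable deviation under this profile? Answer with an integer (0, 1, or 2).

Strong-case type: signal → 413 − 8 × 8.0 = 349; deviate to 0 → 107. IC holds (349 ≥ 107).
Weak-case type: stay at 0 → 107; mimic → 413 − 30 × 8.0 = 173. IC fails (107 < 173).
1 of 2 constraints hold, so this profile is not an equilibrium.

1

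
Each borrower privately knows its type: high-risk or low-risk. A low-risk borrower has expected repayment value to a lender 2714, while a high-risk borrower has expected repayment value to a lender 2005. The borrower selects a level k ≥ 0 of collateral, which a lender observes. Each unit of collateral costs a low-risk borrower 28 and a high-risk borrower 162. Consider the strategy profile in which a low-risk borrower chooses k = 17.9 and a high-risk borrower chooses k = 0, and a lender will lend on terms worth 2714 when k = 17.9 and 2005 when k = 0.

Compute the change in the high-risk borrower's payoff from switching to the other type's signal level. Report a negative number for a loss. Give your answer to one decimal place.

Playing k = 0 the high-risk borrower receives 2005.
Deviating to k = 17.9 brings payment 2714 at cost 162 × 17.9 = 2899.8, netting -185.8.
Gain from deviating: -185.8 − 2005 = -2190.8.
The gain is negative, so the high-risk type's incentive-compatibility constraint is satisfied.

-2190.8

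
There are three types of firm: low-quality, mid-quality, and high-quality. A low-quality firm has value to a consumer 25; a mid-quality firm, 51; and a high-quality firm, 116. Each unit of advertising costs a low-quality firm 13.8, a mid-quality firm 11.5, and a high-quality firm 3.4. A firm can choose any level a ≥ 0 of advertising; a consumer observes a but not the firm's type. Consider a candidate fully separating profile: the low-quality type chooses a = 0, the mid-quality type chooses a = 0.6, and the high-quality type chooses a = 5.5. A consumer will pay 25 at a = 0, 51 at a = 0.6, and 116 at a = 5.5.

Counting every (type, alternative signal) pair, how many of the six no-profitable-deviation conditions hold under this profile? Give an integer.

3

High-quality (own payoff 116 − 3.4×5.5 = 97.3): to a=0 gives 25 → no gain ✓; to a=0.6 gives 51 − 3.4×0.6 = 48.96 → no gain ✓.
Mid-quality (own payoff 51 − 11.5×0.6 = 44.1): to a=0 gives 25 → no gain ✓; to a=5.5 gives 116 − 11.5×5.5 = 52.75 → profitable ✗.
Low-quality (own payoff 25): to a=0.6 gives 51 − 13.8×0.6 = 42.72 → profitable ✗; to a=5.5 gives 116 − 13.8×5.5 = 40.1 → profitable ✗.
3 of the 6 constraints hold; not an equilibrium.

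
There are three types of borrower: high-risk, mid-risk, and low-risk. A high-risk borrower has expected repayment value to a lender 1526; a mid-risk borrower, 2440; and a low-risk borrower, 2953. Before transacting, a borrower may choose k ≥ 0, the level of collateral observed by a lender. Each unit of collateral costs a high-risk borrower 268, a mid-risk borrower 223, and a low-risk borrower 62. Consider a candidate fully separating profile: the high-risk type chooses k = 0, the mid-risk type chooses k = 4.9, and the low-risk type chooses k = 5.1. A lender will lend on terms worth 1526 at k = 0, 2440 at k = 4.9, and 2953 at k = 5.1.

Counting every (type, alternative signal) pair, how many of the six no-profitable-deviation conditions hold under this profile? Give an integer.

3

Low-risk (own payoff 2953 − 62×5.1 = 2636.8): to k=0 gives 1526 → no gain ✓; to k=4.9 gives 2440 − 62×4.9 = 2136.2 → no gain ✓.
High-risk (own payoff 1526): to k=4.9 gives 2440 − 268×4.9 = 1126.8 → no gain ✓; to k=5.1 gives 2953 − 268×5.1 = 1586.2 → profitable ✗.
Mid-risk (own payoff 2440 − 223×4.9 = 1347.3): to k=0 gives 1526 → profitable ✗; to k=5.1 gives 2953 − 223×5.1 = 1815.7 → profitable ✗.
3 of the 6 constraints hold; not an equilibrium.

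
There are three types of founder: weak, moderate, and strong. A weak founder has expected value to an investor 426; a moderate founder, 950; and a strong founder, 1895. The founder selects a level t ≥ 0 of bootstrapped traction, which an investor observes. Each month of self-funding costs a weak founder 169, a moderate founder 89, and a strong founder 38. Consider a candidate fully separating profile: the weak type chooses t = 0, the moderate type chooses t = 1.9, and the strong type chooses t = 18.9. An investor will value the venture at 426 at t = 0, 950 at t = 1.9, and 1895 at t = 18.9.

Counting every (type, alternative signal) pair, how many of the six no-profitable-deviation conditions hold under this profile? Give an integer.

5

Strong (own payoff 1895 − 38×18.9 = 1176.8): to t=0 gives 426 → no gain ✓; to t=1.9 gives 950 − 38×1.9 = 877.8 → no gain ✓.
Weak (own payoff 426): to t=1.9 gives 950 − 169×1.9 = 628.9 → profitable ✗; to t=18.9 gives 1895 − 169×18.9 = -1299.1 → no gain ✓.
Moderate (own payoff 950 − 89×1.9 = 780.9): to t=0 gives 426 → no gain ✓; to t=18.9 gives 1895 − 89×18.9 = 212.9 → no gain ✓.
5 of the 6 constraints hold; not an equilibrium.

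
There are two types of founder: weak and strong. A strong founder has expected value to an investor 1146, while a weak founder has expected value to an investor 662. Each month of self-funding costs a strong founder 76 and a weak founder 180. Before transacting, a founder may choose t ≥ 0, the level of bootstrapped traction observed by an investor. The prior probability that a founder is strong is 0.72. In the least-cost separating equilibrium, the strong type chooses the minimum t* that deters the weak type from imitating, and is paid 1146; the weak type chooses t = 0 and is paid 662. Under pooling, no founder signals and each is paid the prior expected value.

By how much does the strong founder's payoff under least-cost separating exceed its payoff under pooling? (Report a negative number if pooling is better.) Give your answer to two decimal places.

-68.84

Least-cost separating signal: t* solves 662 = 1146 − 180·t*, so t* = (1146 − 662)/180 ≈ 2.6889.
Strong type's separating payoff: 1146 − 76 × t* = 1146 − 76 × (1146 − 662)/180 = 1146 − 36784/180 ≈ 941.6444.
Pooling payoff: 0.72 × 1146 + 0.28 × 662 = 1010.48.
Difference: 941.6444 − 1010.48 = -68.8356, i.e. -68.84 to two decimal places.
The strong type would prefer the pooling outcome.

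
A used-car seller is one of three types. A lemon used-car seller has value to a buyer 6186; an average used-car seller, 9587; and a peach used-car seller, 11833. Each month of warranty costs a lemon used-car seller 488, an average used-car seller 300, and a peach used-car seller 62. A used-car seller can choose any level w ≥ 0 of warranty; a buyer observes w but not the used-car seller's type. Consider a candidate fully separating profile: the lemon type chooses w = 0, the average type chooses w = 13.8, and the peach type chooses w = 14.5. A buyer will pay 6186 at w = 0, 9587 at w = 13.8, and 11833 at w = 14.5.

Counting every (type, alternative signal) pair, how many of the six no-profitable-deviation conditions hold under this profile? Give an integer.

4

Lemon (own payoff 6186): to w=13.8 gives 9587 − 488×13.8 = 2852.6 → no gain ✓; to w=14.5 gives 11833 − 488×14.5 = 4757 → no gain ✓.
Average (own payoff 9587 − 300×13.8 = 5447): to w=0 gives 6186 → profitable ✗; to w=14.5 gives 11833 − 300×14.5 = 7483 → profitable ✗.
Peach (own payoff 11833 − 62×14.5 = 10934): to w=0 gives 6186 → no gain ✓; to w=13.8 gives 9587 − 62×13.8 = 8731.4 → no gain ✓.
4 of the 6 constraints hold; not an equilibrium.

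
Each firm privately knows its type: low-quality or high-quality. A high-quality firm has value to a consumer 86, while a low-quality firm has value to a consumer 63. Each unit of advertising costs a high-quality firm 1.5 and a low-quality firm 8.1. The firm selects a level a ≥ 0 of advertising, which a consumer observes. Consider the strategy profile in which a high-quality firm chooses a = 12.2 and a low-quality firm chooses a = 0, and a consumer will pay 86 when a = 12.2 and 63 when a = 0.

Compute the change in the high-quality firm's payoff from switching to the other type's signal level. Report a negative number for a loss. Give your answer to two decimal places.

Playing a = 12.2 the high-quality firm receives 86 − 1.5 × 12.2 = 67.7.
Deviating to a = 0 yields 63 instead.
Gain from deviating: 63 − 67.7 = -4.70.
The gain is negative, so the high-quality type's incentive-compatibility constraint is satisfied.

-4.70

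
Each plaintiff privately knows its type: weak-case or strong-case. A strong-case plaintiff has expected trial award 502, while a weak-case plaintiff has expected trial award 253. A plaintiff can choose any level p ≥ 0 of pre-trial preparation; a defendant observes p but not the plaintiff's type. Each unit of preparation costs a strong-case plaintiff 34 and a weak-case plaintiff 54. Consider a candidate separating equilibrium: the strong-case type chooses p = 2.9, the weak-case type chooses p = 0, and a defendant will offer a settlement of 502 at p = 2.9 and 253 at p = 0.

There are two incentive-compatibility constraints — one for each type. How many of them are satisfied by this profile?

Weak-case type: stay at 0 → 253; mimic → 502 − 54 × 2.9 = 345.4. IC fails (253 < 345.4).
Strong-case type: signal → 502 − 34 × 2.9 = 403.4; deviate to 0 → 253. IC holds (403.4 ≥ 253).
1 of 2 constraints hold, so this profile is not an equilibrium.

1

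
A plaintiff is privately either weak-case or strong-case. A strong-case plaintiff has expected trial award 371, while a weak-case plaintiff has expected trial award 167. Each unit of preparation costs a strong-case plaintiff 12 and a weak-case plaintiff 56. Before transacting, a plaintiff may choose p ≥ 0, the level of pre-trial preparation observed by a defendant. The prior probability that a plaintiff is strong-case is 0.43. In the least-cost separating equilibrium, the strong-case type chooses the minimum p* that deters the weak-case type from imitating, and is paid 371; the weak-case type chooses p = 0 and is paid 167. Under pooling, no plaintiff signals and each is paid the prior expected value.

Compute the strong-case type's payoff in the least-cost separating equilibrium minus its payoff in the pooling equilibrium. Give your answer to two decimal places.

Least-cost separating signal: p* solves 167 = 371 − 56·p*, so p* = (371 − 167)/56 ≈ 3.6429.
Strong-case type's separating payoff: 371 − 12 × p* = 371 − 12 × (371 − 167)/56 = 371 − 2448/56 ≈ 327.2857.
Pooling payoff: 0.43 × 371 + 0.57 × 167 = 254.72.
Difference: 327.2857 − 254.72 = 72.5657, i.e. 72.57 to two decimal places.
The strong-case type prefers to separate.

72.57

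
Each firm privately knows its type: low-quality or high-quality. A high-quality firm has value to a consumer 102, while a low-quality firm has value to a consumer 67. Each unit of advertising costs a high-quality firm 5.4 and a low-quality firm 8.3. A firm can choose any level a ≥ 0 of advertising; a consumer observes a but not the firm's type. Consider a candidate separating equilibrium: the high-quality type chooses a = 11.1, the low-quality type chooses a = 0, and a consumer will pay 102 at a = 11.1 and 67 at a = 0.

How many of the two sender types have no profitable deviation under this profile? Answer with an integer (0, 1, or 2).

High-quality type: signal → 102 − 5.4 × 11.1 = 42.06; deviate to 0 → 67. IC fails (42.06 < 67).
Low-quality type: stay at 0 → 67; mimic → 102 − 8.3 × 11.1 = 9.87. IC holds (67 ≥ 9.87).
1 of 2 constraints hold, so this profile is not an equilibrium.

1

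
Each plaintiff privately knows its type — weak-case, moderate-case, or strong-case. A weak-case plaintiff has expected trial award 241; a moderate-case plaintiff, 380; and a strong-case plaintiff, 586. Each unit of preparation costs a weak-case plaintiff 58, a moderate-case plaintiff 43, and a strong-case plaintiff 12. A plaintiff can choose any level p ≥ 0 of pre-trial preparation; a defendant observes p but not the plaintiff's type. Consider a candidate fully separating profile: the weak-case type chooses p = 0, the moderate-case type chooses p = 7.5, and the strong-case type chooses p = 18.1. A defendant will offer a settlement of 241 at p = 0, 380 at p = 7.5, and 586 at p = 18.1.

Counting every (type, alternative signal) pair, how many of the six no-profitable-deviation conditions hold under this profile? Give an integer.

5

Moderate-case (own payoff 380 − 43×7.5 = 57.5): to p=0 gives 241 → profitable ✗; to p=18.1 gives 586 − 43×18.1 = -192.3 → no gain ✓.
Strong-case (own payoff 586 − 12×18.1 = 368.8): to p=0 gives 241 → no gain ✓; to p=7.5 gives 380 − 12×7.5 = 290 → no gain ✓.
Weak-case (own payoff 241): to p=7.5 gives 380 − 58×7.5 = -55 → no gain ✓; to p=18.1 gives 586 − 58×18.1 = -463.8 → no gain ✓.
5 of the 6 constraints hold; not an equilibrium.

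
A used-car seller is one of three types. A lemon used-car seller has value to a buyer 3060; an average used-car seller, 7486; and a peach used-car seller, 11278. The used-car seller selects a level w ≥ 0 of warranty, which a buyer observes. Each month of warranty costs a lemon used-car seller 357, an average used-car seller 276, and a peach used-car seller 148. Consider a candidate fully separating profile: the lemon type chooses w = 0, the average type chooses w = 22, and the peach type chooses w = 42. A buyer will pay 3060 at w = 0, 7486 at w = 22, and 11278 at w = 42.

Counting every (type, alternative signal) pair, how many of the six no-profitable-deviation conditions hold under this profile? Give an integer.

Peach (own payoff 11278 − 148×42 = 5062): to w=0 gives 3060 → no gain ✓; to w=22 gives 7486 − 148×22 = 4230 → no gain ✓.
Average (own payoff 7486 − 276×22 = 1414): to w=0 gives 3060 → profitable ✗; to w=42 gives 11278 − 276×42 = -314 → no gain ✓.
Lemon (own payoff 3060): to w=22 gives 7486 − 357×22 = -368 → no gain ✓; to w=42 gives 11278 − 357×42 = -3716 → no gain ✓.
5 of the 6 constraints hold; not an equilibrium.

5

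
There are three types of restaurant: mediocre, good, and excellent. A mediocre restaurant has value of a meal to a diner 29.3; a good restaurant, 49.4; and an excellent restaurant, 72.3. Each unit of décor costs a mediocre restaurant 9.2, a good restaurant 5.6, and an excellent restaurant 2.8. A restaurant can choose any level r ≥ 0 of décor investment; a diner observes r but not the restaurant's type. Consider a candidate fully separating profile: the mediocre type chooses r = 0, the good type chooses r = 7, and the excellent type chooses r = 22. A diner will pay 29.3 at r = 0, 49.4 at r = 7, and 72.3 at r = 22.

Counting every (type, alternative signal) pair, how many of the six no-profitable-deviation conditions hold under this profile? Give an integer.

Good (own payoff 49.4 − 5.6×7 = 10.2): to r=0 gives 29.3 → profitable ✗; to r=22 gives 72.3 − 5.6×22 = -50.9 → no gain ✓.
Excellent (own payoff 72.3 − 2.8×22 = 10.7): to r=0 gives 29.3 → profitable ✗; to r=7 gives 49.4 − 2.8×7 = 29.8 → profitable ✗.
Mediocre (own payoff 29.3): to r=7 gives 49.4 − 9.2×7 = -15 → no gain ✓; to r=22 gives 72.3 − 9.2×22 = -130.1 → no gain ✓.
3 of the 6 constraints hold; not an equilibrium.

3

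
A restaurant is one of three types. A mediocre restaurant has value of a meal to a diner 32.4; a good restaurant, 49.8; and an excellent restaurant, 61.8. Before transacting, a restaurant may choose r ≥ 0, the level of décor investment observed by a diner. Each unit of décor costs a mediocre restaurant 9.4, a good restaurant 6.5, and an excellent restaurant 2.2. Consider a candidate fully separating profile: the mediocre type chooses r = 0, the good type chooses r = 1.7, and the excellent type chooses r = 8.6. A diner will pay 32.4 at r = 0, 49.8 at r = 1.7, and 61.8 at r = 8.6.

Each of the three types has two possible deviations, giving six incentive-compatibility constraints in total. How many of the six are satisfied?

Excellent (own payoff 61.8 − 2.2×8.6 = 42.88): to r=0 gives 32.4 → no gain ✓; to r=1.7 gives 49.8 − 2.2×1.7 = 46.06 → profitable ✗.
Mediocre (own payoff 32.4): to r=1.7 gives 49.8 − 9.4×1.7 = 33.82 → profitable ✗; to r=8.6 gives 61.8 − 9.4×8.6 = -19.04 → no gain ✓.
Good (own payoff 49.8 − 6.5×1.7 = 38.75): to r=0 gives 32.4 → no gain ✓; to r=8.6 gives 61.8 − 6.5×8.6 = 5.9 → no gain ✓.
4 of the 6 constraints hold; not an equilibrium.

4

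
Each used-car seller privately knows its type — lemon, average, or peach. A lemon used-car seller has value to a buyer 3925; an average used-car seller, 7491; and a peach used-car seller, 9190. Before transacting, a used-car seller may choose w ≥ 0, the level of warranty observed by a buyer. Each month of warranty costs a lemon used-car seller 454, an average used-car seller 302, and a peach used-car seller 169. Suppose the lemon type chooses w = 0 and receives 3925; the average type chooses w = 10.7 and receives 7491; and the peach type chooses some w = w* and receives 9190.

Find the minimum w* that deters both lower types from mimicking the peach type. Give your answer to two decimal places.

16.33

Lemon type (on-path payoff 3925) won't mimic when 3925 ≥ 9190 − 454·w*, i.e. w* ≥ 11.60.
Average type (on-path payoff 7491 − 302×10.7 = 4259.6) won't mimic when 4259.6 ≥ 9190 − 302·w*, i.e. w* ≥ 16.33.
Both must hold, so w* = max(11.60, 16.33) = 16.33. The average type's constraint binds.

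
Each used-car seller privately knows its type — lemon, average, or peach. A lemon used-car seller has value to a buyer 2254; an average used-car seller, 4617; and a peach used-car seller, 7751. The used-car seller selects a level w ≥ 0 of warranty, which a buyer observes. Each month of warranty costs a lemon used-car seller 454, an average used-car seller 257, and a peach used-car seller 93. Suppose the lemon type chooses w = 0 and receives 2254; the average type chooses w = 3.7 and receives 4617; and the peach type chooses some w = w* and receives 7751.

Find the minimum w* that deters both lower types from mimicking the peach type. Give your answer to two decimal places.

Average type (on-path payoff 4617 − 257×3.7 = 3666.1) won't mimic when 3666.1 ≥ 7751 − 257·w*, i.e. w* ≥ 15.89.
Lemon type (on-path payoff 2254) won't mimic when 2254 ≥ 7751 − 454·w*, i.e. w* ≥ 12.11.
Both must hold, so w* = max(12.11, 15.89) = 15.89. The average type's constraint binds.

15.89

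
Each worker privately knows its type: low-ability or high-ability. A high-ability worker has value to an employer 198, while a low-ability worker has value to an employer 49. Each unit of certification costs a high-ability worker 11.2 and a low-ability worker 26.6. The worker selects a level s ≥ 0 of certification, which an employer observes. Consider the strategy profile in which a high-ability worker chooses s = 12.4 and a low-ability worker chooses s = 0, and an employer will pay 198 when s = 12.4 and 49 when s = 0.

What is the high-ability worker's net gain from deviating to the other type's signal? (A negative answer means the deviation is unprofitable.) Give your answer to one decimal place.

Playing s = 12.4 the high-ability worker receives 198 − 11.2 × 12.4 = 59.12.
Deviating to s = 0 yields 49 instead.
Gain from deviating: 49 − 59.12 = -10.12, i.e. -10.1 to one decimal place.
The gain is negative, so the high-ability type's incentive-compatibility constraint is satisfied.

-10.1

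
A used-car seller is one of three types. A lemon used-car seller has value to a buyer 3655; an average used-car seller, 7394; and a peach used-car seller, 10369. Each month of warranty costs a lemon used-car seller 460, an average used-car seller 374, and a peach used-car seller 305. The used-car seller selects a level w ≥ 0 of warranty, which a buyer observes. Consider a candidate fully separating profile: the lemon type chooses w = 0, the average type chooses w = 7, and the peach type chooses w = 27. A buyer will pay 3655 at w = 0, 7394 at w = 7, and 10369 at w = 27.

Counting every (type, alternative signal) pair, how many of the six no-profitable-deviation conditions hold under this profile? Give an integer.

Lemon (own payoff 3655): to w=7 gives 7394 − 460×7 = 4174 → profitable ✗; to w=27 gives 10369 − 460×27 = -2051 → no gain ✓.
Average (own payoff 7394 − 374×7 = 4776): to w=0 gives 3655 → no gain ✓; to w=27 gives 10369 − 374×27 = 271 → no gain ✓.
Peach (own payoff 10369 − 305×27 = 2134): to w=0 gives 3655 → profitable ✗; to w=7 gives 7394 − 305×7 = 5259 → profitable ✗.
3 of the 6 constraints hold; not an equilibrium.

3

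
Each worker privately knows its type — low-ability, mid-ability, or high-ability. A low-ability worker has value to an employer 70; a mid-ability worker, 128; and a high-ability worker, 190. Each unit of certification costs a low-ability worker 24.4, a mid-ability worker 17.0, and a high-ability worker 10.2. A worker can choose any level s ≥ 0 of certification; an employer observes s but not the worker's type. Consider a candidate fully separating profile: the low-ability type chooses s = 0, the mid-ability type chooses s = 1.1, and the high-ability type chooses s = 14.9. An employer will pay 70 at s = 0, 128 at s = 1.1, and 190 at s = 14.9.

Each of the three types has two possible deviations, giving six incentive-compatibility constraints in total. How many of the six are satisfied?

High-ability (own payoff 190 − 10.2×14.9 = 38.02): to s=0 gives 70 → profitable ✗; to s=1.1 gives 128 − 10.2×1.1 = 116.78 → profitable ✗.
Low-ability (own payoff 70): to s=1.1 gives 128 − 24.4×1.1 = 101.16 → profitable ✗; to s=14.9 gives 190 − 24.4×14.9 = -173.56 → no gain ✓.
Mid-ability (own payoff 128 − 17.0×1.1 = 109.3): to s=0 gives 70 → no gain ✓; to s=14.9 gives 190 − 17.0×14.9 = -63.3 → no gain ✓.
3 of the 6 constraints hold; not an equilibrium.

3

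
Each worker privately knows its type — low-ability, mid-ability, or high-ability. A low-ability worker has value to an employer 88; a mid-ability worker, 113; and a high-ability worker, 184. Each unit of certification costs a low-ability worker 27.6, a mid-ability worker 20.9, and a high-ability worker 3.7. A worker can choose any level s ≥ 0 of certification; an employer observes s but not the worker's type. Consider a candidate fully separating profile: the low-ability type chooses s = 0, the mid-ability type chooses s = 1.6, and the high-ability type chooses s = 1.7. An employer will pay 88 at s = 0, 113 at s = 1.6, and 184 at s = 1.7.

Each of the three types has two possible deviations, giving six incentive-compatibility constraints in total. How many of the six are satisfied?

Low-ability (own payoff 88): to s=1.6 gives 113 − 27.6×1.6 = 68.84 → no gain ✓; to s=1.7 gives 184 − 27.6×1.7 = 137.08 → profitable ✗.
Mid-ability (own payoff 113 − 20.9×1.6 = 79.56): to s=0 gives 88 → profitable ✗; to s=1.7 gives 184 − 20.9×1.7 = 148.47 → profitable ✗.
High-ability (own payoff 184 − 3.7×1.7 = 177.71): to s=0 gives 88 → no gain ✓; to s=1.6 gives 113 − 3.7×1.6 = 107.08 → no gain ✓.
3 of the 6 constraints hold; not an equilibrium.

3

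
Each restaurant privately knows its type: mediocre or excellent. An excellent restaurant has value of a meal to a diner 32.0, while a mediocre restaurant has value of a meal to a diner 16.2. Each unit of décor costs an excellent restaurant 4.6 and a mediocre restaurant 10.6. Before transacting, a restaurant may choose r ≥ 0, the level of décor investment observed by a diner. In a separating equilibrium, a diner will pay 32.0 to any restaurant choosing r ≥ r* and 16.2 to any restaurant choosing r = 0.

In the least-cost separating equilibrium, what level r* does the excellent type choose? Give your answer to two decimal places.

A mediocre restaurant choosing r = 0 receives 16.2.
Imitating at r* instead would pay 32.0 at cost 10.6·r*, netting 32.0 − 10.6·r*.
Indifference: 16.2 = 32.0 − 10.6·r*, so r* = (32.0 − 16.2) / 10.6 ≈ 1.49.
At r* the mediocre type's incentive constraint just binds; the excellent type strictly prefers r* since its per-unit cost is lower.

1.49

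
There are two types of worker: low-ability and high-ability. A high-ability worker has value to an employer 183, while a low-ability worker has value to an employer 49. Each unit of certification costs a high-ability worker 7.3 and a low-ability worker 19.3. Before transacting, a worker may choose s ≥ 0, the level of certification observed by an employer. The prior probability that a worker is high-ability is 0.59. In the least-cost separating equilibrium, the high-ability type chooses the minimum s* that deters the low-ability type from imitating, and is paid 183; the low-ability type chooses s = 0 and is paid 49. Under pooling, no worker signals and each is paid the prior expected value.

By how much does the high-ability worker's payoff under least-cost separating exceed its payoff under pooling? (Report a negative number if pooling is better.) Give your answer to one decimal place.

Least-cost separating signal: s* solves 49 = 183 − 19.3·s*, so s* = (183 − 49)/19.3 ≈ 6.9430.
High-ability type's separating payoff: 183 − 7.3 × s* = 183 − 7.3 × (183 − 49)/19.3 = 183 − 978.2/19.3 ≈ 132.316.
Pooling payoff: 0.59 × 183 + 0.41 × 49 = 128.06.
Difference: 132.316 − 128.06 = 4.256, i.e. 4.3 to one decimal place.
The high-ability type prefers to separate.

4.3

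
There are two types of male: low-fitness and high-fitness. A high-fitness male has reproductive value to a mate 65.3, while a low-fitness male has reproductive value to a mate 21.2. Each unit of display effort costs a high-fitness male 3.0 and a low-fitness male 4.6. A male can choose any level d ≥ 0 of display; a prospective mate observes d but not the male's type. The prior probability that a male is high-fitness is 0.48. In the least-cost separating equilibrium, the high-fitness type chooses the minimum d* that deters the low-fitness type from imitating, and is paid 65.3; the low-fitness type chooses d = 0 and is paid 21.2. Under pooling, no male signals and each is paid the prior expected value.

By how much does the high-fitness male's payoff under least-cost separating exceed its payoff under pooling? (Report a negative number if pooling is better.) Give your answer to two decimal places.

-5.83

Least-cost separating signal: d* solves 21.2 = 65.3 − 4.6·d*, so d* = (65.3 − 21.2)/4.6 ≈ 9.5870.
High-fitness type's separating payoff: 65.3 − 3.0 × d* = 65.3 − 3.0 × (65.3 − 21.2)/4.6 = 65.3 − 132.3/4.6 ≈ 36.5391.
Pooling payoff: 0.48 × 65.3 + 0.52 × 21.2 = 42.368.
Difference: 36.5391 − 42.368 = -5.8289, i.e. -5.83 to two decimal places.
The high-fitness type would prefer the pooling outcome.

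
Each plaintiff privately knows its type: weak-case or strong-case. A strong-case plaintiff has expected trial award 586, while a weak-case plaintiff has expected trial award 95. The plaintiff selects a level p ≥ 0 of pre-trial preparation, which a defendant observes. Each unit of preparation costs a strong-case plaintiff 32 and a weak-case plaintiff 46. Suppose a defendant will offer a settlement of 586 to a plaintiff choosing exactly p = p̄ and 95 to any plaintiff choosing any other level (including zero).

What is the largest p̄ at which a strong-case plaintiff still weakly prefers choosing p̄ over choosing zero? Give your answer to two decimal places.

15.34

Choosing p̄ yields the strong-case type 586 − 32·p̄; choosing zero yields 95.
The strong-case type is indifferent at 586 − 32·p̄ = 95, i.e. p̄ = (586 − 95) / 32 ≈ 15.34.
For any p̄ above 15.34 the strong-case type would rather pool at zero, so separation collapses.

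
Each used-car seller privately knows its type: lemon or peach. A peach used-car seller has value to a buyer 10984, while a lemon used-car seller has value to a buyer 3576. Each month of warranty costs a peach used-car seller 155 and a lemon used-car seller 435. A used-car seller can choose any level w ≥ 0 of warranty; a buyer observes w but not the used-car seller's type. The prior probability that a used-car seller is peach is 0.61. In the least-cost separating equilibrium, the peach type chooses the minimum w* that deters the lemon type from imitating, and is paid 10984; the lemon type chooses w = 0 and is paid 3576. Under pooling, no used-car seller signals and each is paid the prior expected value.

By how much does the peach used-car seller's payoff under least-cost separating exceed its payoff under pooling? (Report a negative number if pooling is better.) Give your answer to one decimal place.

Least-cost separating signal: w* solves 3576 = 10984 − 435·w*, so w* = (10984 − 3576)/435 ≈ 17.0299.
Peach type's separating payoff: 10984 − 155 × w* = 10984 − 155 × (10984 − 3576)/435 = 10984 − 1148240/435 ≈ 8344.368.
Pooling payoff: 0.61 × 10984 + 0.39 × 3576 = 8094.88.
Difference: 8344.368 − 8094.88 = 249.488, i.e. 249.5 to one decimal place.
The peach type prefers to separate.

249.5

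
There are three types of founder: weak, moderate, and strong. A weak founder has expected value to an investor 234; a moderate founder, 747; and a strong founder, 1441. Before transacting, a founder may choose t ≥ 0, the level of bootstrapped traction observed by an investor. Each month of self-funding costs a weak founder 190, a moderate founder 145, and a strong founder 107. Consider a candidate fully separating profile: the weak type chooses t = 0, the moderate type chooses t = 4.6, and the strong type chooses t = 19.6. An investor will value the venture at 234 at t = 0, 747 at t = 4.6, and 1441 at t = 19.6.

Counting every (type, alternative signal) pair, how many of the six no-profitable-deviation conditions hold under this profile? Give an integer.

3

Strong (own payoff 1441 − 107×19.6 = -656.2): to t=0 gives 234 → profitable ✗; to t=4.6 gives 747 − 107×4.6 = 254.8 → profitable ✗.
Moderate (own payoff 747 − 145×4.6 = 80): to t=0 gives 234 → profitable ✗; to t=19.6 gives 1441 − 145×19.6 = -1401 → no gain ✓.
Weak (own payoff 234): to t=4.6 gives 747 − 190×4.6 = -127 → no gain ✓; to t=19.6 gives 1441 − 190×19.6 = -2283 → no gain ✓.
3 of the 6 constraints hold; not an equilibrium.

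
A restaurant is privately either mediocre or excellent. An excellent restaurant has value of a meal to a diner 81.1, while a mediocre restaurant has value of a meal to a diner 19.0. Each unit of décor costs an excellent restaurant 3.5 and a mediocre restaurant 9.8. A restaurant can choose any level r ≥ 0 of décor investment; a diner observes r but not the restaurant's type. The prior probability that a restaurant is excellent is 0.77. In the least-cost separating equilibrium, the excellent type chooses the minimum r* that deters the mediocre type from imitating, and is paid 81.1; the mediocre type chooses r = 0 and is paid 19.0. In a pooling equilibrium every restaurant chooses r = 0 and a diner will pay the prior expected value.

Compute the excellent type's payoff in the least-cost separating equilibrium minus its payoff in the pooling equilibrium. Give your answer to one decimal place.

-7.9

Least-cost separating signal: r* solves 19.0 = 81.1 − 9.8·r*, so r* = (81.1 − 19.0)/9.8 ≈ 6.3367.
Excellent type's separating payoff: 81.1 − 3.5 × r* = 81.1 − 3.5 × (81.1 − 19.0)/9.8 = 81.1 − 217.35/9.8 ≈ 58.921.
Pooling payoff: 0.77 × 81.1 + 0.23 × 19.0 = 66.817.
Difference: 58.921 − 66.817 = -7.896, i.e. -7.9 to one decimal place.
The excellent type would prefer the pooling outcome.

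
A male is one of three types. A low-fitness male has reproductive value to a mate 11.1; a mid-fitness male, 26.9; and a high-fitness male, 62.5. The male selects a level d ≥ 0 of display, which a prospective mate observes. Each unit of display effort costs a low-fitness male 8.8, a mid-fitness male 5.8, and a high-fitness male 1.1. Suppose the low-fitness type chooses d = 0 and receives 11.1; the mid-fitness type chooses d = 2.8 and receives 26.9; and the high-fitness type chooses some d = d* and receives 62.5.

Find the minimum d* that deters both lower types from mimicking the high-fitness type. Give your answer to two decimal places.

Low-fitness type (on-path payoff 11.1) won't mimic when 11.1 ≥ 62.5 − 8.8·d*, i.e. d* ≥ 5.84.
Mid-fitness type (on-path payoff 26.9 − 5.8×2.8 = 10.66) won't mimic when 10.66 ≥ 62.5 − 5.8·d*, i.e. d* ≥ 8.94.
Both must hold, so d* = max(5.84, 8.94) = 8.94. The mid-fitness type's constraint binds.

8.94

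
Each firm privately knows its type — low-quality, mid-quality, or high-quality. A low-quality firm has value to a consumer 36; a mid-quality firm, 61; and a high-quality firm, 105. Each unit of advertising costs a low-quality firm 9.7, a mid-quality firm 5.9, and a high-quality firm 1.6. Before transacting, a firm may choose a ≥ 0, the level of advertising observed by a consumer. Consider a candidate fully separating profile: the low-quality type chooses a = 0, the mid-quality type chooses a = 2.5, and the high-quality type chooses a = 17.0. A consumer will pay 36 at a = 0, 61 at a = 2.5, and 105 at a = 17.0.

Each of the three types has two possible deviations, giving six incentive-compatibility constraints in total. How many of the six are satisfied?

5

Low-quality (own payoff 36): to a=2.5 gives 61 − 9.7×2.5 = 36.75 → profitable ✗; to a=17.0 gives 105 − 9.7×17.0 = -59.9 → no gain ✓.
Mid-quality (own payoff 61 − 5.9×2.5 = 46.25): to a=0 gives 36 → no gain ✓; to a=17.0 gives 105 − 5.9×17.0 = 4.7 → no gain ✓.
High-quality (own payoff 105 − 1.6×17.0 = 77.8): to a=0 gives 36 → no gain ✓; to a=2.5 gives 61 − 1.6×2.5 = 57 → no gain ✓.
5 of the 6 constraints hold; not an equilibrium.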